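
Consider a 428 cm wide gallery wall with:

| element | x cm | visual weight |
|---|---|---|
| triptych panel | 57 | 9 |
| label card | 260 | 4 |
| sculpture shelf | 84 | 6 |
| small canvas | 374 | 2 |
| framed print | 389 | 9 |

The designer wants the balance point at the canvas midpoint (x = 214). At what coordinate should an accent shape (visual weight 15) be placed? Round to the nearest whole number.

New total weight: (9 + 4 + 6 + 2 + 9) + 15 = 45.
Along x: (6306 + 15·x) / 45 = 214 (existing moment 9·57 + 4·260 + 6·84 + 2·374 + 9·389 = 6306) ⇒ x = (9630 − 6306) / 15 ≈ 221.60.

x ≈ 222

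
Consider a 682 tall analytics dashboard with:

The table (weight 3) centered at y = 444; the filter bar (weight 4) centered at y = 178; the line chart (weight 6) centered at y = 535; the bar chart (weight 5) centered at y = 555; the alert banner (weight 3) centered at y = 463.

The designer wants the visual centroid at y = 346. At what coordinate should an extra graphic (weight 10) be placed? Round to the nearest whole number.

New total weight: (3 + 4 + 6 + 5 + 3) + 10 = 31.
Along y: (9418 + 10·y) / 31 = 346 (existing moment 3·444 + 4·178 + 6·535 + 5·555 + 3·463 = 9418) ⇒ y = (10726 − 9418) / 10 ≈ 130.80.

y ≈ 131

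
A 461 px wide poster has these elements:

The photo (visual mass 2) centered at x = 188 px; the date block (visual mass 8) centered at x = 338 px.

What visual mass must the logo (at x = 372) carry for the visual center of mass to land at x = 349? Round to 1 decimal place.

Known weights sum to 2 + 8 = 10; their moment is 2·188 + 8·338 = 3080.
For the centroid to hit 349: (3080 + w·372) / (10 + w) = 349.
So w = (349·10 − 3080)/(372 − 349) = 410/23 ≈ 17.83.

w ≈ 17.8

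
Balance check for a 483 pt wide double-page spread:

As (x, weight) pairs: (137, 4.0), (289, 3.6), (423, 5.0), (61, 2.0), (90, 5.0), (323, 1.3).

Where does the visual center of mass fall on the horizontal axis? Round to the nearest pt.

x ≈ 225

Total weight = 4.0 + 3.6 + 5.0 + 2.0 + 5.0 + 1.3 = 20.9.
Σw·x = 4695.3; x̄ = 4695.3/20.9 ≈ 224.66.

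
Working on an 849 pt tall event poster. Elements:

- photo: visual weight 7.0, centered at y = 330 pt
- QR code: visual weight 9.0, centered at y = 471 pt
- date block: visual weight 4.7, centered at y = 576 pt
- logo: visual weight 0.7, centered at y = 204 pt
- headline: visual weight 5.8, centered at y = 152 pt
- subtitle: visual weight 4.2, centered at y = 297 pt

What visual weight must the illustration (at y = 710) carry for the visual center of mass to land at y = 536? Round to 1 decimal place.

Existing Σw = 31.4 (7.0 + 9.0 + 4.7 + 0.7 + 5.8 + 4.2); existing moment 7.0·330 + 9.0·471 + 4.7·576 + 0.7·204 + 5.8·152 + 4.2·297 = 11528.0.
Balance at y = 536 requires (11528.0 + w·710) / (31.4 + w) = 536.
Rearranging, w·(710 − 536) = 536·31.4 − 11528.0 = 5302.4, so w ≈ 5302.4/174 = 30.47.

w ≈ 30.5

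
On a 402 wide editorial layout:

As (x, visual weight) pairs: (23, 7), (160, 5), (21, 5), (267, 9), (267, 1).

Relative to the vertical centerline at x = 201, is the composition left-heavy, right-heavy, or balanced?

Σw = 7 + 5 + 5 + 9 + 1 = 27.
x-moment: 7·23 + 5·160 + 5·21 + 9·267 + 1·267 = 3736; centroid 3736/27 ≈ 138.37.
138.4 lies left of the midline 201, so the layout is left-heavy.

left-heavy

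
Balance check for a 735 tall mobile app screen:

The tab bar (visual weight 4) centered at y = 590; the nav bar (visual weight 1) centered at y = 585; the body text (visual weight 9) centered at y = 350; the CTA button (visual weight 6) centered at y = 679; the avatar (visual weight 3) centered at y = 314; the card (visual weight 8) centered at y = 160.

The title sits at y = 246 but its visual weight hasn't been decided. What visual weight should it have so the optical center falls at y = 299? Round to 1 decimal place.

Fixed elements: Σw = 4 + 1 + 9 + 6 + 3 + 8 = 31, Σw·y = 4·590 + 1·585 + 9·350 + 6·679 + 3·314 + 8·160 = 12391.
Balance at y = 299 requires (12391 + w·246) / (31 + w) = 299.
Rearranging, w·(246 − 299) = 299·31 − 12391 = -3122, so w ≈ -3122/-53 = 58.91.

w ≈ 58.9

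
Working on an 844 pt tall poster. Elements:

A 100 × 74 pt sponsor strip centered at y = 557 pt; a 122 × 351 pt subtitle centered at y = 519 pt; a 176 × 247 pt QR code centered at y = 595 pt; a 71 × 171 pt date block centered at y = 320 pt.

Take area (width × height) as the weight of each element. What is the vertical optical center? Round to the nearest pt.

y ≈ 530

Areas: sponsor strip 100·74 = 7400, subtitle 122·351 = 42822, QR code 176·247 = 43472, date block 71·171 = 12141. Total weight = 105835.
Σw·y = 7400·557 + 42822·519 + 43472·595 + 12141·320 = 56097378, so ȳ = 56097378/105835 ≈ 530.05.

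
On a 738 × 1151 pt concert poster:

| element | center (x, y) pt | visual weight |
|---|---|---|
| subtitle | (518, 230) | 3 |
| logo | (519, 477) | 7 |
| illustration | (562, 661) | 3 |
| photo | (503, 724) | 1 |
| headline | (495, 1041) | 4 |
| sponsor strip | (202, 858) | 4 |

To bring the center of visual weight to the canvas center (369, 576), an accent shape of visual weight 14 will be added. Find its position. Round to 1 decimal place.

(222.9, 457.4)

New total weight: (3 + 7 + 3 + 1 + 4 + 4) + 14 = 36.
Along x: (10164 + 14·x) / 36 = 369 (existing moment 3·518 + 7·519 + 3·562 + 1·503 + 4·495 + 4·202 = 10164) ⇒ x = (13284 − 10164) / 14 ≈ 222.86.
Along y: (14332 + 14·y) / 36 = 576 (existing moment 3·230 + 7·477 + 3·661 + 1·724 + 4·1041 + 4·858 = 14332) ⇒ y = (20736 − 14332) / 14 ≈ 457.43.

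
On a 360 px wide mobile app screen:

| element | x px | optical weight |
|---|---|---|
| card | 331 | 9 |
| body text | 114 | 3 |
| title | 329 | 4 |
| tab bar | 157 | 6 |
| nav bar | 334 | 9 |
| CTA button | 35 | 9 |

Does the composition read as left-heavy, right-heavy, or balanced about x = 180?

Total weight = 9 + 3 + 4 + 6 + 9 + 9 = 40.
x: (9·331 + 3·114 + 4·329 + 6·157 + 9·334 + 9·35) / 40 = 8900 / 40 ≈ 222.50
222.5 lies right of the midline 180, so the layout is right-heavy.

right-heavy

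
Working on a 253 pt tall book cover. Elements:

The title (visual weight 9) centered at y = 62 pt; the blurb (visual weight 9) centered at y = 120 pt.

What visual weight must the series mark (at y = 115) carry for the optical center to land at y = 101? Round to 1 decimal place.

w ≈ 12.9

Known weights sum to 9 + 9 = 18; their moment is 9·62 + 9·120 = 1638.
For the centroid to hit 101: (1638 + w·115) / (18 + w) = 101.
Solving: w = (101·18 − 1638) / (115 − 101) = 180 / 14 ≈ 12.86.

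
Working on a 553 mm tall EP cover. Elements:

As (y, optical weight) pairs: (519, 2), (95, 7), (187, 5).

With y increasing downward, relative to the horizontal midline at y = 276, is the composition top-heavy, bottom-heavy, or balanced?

top-heavy

Weights sum to 2 + 7 + 5 = 14.
y-moment: 2·519 + 7·95 + 5·187 = 2638; centroid 2638/14 ≈ 188.43.
188.4 vs midline 276 → top-heavy.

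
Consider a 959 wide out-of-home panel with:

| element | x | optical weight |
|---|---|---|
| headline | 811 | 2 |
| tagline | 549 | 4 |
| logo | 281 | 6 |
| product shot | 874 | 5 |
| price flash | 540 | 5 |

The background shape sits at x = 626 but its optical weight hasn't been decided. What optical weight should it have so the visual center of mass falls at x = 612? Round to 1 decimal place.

w ≈ 63.6

Fixed elements: Σw = 2 + 4 + 6 + 5 + 5 = 22, Σw·x = 2·811 + 4·549 + 6·281 + 5·874 + 5·540 = 12574.
Set Σw·x/Σw = 612: (12574 + 626w) = 612·(22 + w).
Solving: w = (612·22 − 12574) / (626 − 612) = 890 / 14 ≈ 63.57.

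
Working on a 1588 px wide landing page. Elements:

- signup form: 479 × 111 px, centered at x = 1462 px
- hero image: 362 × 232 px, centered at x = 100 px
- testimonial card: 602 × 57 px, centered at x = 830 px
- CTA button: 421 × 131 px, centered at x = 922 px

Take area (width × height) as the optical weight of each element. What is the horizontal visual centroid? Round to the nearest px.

Areas: signup form 479·111 = 53169, hero image 362·232 = 83984, testimonial card 602·57 = 34314, CTA button 421·131 = 55151. Total weight = 226618.
x: (53169·1462 + 83984·100 + 34314·830 + 55151·922) / 226618 = 165461320 / 226618 ≈ 730.13

x ≈ 730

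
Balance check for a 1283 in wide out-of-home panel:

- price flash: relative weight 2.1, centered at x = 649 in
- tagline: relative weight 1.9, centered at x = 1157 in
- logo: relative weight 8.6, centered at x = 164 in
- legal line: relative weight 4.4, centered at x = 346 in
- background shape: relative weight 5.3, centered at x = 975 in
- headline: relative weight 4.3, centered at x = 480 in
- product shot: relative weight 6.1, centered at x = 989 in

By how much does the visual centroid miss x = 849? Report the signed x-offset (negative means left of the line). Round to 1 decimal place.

Total weight = 2.1 + 1.9 + 8.6 + 4.4 + 5.3 + 4.3 + 6.1 = 32.7.
Σw·x = 19758.4; x̄ = 19758.4/32.7 ≈ 604.23.
Against x = 849, that's 604.23 − 849 = -244.77.

≈ -244.8 in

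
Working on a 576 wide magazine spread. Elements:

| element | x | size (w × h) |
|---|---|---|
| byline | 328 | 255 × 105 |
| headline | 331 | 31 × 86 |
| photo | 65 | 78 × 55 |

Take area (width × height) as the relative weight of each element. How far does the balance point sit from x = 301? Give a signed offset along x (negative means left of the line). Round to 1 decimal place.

≈ -6.2

Areas: byline 255·105 = 26775, headline 31·86 = 2666, photo 78·55 = 4290. Total weight = 33731.
Σw·x = 26775·328 + 2666·331 + 4290·65 = 9943496, so x̄ = 9943496/33731 ≈ 294.79.
Against x = 301, that's 294.79 − 301 = -6.21.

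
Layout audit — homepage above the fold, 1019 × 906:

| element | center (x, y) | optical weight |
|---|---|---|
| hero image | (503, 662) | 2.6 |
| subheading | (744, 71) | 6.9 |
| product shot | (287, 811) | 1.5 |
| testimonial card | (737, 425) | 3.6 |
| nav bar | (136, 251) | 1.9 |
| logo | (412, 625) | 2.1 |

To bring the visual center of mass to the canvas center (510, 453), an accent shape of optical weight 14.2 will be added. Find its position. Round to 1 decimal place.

After adding the accent shape, total weight = 2.6 + 6.9 + 1.5 + 3.6 + 1.9 + 2.1 + 14.2 = 32.8.
x: need Σw·x = 32.8·510 = 16728.0. Existing = 2.6·503 + 6.9·744 + 1.5·287 + 3.6·737 + 1.9·136 + 2.1·412 = 10648.7. Remainder 6079.3 / 14.2 ≈ 428.12.
y: need Σw·y = 32.8·453 = 14858.4. Existing = 2.6·662 + 6.9·71 + 1.5·811 + 3.6·425 + 1.9·251 + 2.1·625 = 6747.0. Remainder 8111.4 / 14.2 ≈ 571.23.

(428.1, 571.2)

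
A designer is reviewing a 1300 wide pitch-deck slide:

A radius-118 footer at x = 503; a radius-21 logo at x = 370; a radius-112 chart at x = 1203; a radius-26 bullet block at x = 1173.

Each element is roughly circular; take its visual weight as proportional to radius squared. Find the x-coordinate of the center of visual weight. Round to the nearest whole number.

Weights ∝ r²: footer 118² = 13924, logo 21² = 441, chart 112² = 12544, bullet block 26² = 676; Σw = 27585.
Σw·x = 13924·503 + 441·370 + 12544·1203 + 676·1173 = 23050322, so x̄ = 23050322/27585 ≈ 835.61.

x ≈ 836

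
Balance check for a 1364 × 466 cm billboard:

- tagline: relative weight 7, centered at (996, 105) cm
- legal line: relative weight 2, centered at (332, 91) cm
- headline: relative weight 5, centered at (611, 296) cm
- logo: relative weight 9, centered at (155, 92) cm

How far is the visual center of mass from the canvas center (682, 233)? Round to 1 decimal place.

≈ 182.0 cm

Total weight = 7 + 2 + 5 + 9 = 23.
Σw·x = 7·996 + 2·332 + 5·611 + 9·155 = 12086, so x̄ = 12086/23 ≈ 525.48.
Σw·y = 7·105 + 2·91 + 5·296 + 9·92 = 3225, so ȳ = 3225/23 ≈ 140.22.
Offset from (682, 233): Δx ≈ -156.52, Δy ≈ -92.78; distance = √(Δx² + Δy²) ≈ 181.96.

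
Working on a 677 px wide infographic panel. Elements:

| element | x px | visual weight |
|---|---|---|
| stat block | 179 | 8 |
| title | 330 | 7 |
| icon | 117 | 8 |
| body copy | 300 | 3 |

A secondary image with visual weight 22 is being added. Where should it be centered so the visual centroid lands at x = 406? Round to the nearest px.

x ≈ 632

With the secondary image, Σw becomes 8 + 7 + 8 + 3 + 22 = 48.
Along x: (5578 + 22·x) / 48 = 406 (existing moment 8·179 + 7·330 + 8·117 + 3·300 = 5578) ⇒ x = (19488 − 5578) / 22 ≈ 632.27.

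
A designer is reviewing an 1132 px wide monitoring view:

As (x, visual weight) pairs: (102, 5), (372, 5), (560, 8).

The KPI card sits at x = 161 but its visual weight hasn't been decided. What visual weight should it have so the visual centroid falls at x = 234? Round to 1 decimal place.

w ≈ 36.1

Known weights sum to 5 + 5 + 8 = 18; their moment is 5·102 + 5·372 + 8·560 = 6850.
For the centroid to hit 234: (6850 + w·161) / (18 + w) = 234.
Rearranging, w·(161 − 234) = 234·18 − 6850 = -2638, so w ≈ -2638/-73 = 36.14.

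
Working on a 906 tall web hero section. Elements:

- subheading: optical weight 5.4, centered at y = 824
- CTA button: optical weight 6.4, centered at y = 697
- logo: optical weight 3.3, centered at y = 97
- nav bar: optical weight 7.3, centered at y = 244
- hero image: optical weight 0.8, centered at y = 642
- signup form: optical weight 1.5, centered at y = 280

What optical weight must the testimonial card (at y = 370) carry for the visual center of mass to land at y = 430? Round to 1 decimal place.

w ≈ 22.1

Existing Σw = 24.7 (5.4 + 6.4 + 3.3 + 7.3 + 0.8 + 1.5); existing moment 5.4·824 + 6.4·697 + 3.3·97 + 7.3·244 + 0.8·642 + 1.5·280 = 11945.3.
Set Σw·y/Σw = 430: (11945.3 + 370w) = 430·(24.7 + w).
So w = (430·24.7 − 11945.3)/(370 − 430) = -1324.3/-60 ≈ 22.07.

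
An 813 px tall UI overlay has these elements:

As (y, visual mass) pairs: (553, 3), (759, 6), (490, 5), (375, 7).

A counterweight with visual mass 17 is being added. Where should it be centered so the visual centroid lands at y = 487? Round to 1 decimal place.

y ≈ 424.6

After adding the counterweight, total weight = 3 + 6 + 5 + 7 + 17 = 38.
y: target moment 38×487 = 18506; current 3·553 + 6·759 + 5·490 + 7·375 = 11288; the counterweight supplies 7218, so y = 7218/17 ≈ 424.59.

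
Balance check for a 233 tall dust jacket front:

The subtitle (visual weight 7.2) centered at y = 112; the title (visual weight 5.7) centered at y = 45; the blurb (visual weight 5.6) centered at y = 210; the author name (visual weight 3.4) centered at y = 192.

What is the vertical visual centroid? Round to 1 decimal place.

Total weight = 7.2 + 5.7 + 5.6 + 3.4 = 21.9.
y-moment: 7.2·112 + 5.7·45 + 5.6·210 + 3.4·192 = 2891.7; centroid 2891.7/21.9 ≈ 132.04.

y ≈ 132.0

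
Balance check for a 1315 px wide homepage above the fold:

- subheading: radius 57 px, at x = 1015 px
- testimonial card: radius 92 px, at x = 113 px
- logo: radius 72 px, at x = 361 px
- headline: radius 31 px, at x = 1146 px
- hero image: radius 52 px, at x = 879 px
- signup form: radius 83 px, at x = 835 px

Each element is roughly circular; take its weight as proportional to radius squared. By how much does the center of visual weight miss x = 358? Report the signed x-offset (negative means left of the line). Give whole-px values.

r² weights: subheading 57² = 3249, testimonial card 92² = 8464, logo 72² = 5184, headline 31² = 961, hero image 52² = 2704, signup form 83² = 6889. Total = 27451.
Σw·x = 15356028; x̄ = 15356028/27451 ≈ 559.40.
Difference: 559.40 − 358 ≈ 201.40.

≈ 201 px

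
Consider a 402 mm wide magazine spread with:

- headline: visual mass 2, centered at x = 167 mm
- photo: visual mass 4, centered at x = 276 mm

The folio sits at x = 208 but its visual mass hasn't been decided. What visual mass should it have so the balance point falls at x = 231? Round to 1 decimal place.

Known weights sum to 2 + 4 = 6; their moment is 2·167 + 4·276 = 1438.
Balance at x = 231 requires (1438 + w·208) / (6 + w) = 231.
So w = (231·6 − 1438)/(208 − 231) = -52/-23 ≈ 2.26.

w ≈ 2.3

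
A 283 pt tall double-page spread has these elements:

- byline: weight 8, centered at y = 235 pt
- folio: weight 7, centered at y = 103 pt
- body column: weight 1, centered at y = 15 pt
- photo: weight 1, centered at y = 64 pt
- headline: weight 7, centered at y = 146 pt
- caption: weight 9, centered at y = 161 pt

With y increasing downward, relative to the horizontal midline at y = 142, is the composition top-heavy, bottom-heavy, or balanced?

Total weight = 8 + 7 + 1 + 1 + 7 + 9 = 33.
Σw·y = 8·235 + 7·103 + 1·15 + 1·64 + 7·146 + 9·161 = 5151, so ȳ = 5151/33 ≈ 156.09.
Since 156.1 is below (larger y than) 142, the composition reads bottom-heavy.

bottom-heavy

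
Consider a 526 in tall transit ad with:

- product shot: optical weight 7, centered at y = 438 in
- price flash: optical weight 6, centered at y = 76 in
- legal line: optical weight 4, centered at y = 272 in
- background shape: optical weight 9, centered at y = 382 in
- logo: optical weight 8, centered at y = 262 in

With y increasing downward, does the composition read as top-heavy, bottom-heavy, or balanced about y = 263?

Weights sum to 7 + 6 + 4 + 9 + 8 = 34.
Σw·y = 7·438 + 6·76 + 4·272 + 9·382 + 8·262 = 10144, so ȳ = 10144/34 ≈ 298.35.
298.4 lies below (larger y than) the midline 263, so the layout is bottom-heavy.

bottom-heavy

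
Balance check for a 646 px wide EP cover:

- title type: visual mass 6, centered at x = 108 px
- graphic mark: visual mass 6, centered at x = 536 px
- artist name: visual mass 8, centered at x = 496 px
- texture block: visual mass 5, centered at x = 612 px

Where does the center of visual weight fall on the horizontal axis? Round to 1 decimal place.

x ≈ 435.7

Total weight = 6 + 6 + 8 + 5 = 25.
Σw·x = 6·108 + 6·536 + 8·496 + 5·612 = 10892, so x̄ = 10892/25 ≈ 435.68.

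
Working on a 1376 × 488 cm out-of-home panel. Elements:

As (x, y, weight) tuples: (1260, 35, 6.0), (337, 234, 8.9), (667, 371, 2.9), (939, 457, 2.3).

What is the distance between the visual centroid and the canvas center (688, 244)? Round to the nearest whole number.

Total weight = 6.0 + 8.9 + 2.9 + 2.3 = 20.1.
Σw·x = 6.0·1260 + 8.9·337 + 2.9·667 + 2.3·939 = 14653.3, so x̄ = 14653.3/20.1 ≈ 729.02.
Σw·y = 6.0·35 + 8.9·234 + 2.9·371 + 2.3·457 = 4419.6, so ȳ = 4419.6/20.1 ≈ 219.88.
Relative to (688, 244): Δ = (41.02, -24.12); |Δ| = √(41.02² + -24.12²) ≈ 47.59.

≈ 48 cm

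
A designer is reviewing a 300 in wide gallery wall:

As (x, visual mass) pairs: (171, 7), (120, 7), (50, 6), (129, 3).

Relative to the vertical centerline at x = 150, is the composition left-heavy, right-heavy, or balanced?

Weights sum to 7 + 7 + 6 + 3 = 23.
x-moment: 7·171 + 7·120 + 6·50 + 3·129 = 2724; centroid 2724/23 ≈ 118.43.
Since 118.4 is left of 150, the composition reads left-heavy.

left-heavy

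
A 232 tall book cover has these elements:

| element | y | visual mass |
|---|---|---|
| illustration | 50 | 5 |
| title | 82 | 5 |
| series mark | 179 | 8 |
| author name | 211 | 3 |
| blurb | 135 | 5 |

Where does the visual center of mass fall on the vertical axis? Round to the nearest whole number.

Total weight = 5 + 5 + 8 + 3 + 5 = 26.
y-moment: 5·50 + 5·82 + 8·179 + 3·211 + 5·135 = 3400; centroid 3400/26 ≈ 130.77.

y ≈ 131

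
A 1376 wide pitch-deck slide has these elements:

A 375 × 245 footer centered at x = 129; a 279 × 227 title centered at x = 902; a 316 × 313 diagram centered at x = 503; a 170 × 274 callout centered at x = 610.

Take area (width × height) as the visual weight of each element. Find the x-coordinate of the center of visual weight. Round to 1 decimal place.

Areas → weights: footer 375·245 = 91875, title 279·227 = 63333, diagram 316·313 = 98908, callout 170·274 = 46580; Σw = 300696.
x: (91875·129 + 63333·902 + 98908·503 + 46580·610) / 300696 = 147142765 / 300696 ≈ 489.34

x ≈ 489.3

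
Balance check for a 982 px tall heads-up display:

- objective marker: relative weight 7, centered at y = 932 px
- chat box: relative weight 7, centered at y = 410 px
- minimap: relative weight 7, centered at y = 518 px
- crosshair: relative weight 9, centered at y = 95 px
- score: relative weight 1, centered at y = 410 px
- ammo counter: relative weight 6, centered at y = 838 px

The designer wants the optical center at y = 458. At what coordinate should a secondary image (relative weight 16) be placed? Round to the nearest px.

New total weight: (7 + 7 + 7 + 9 + 1 + 6) + 16 = 53.
y: need Σw·y = 53·458 = 24274. Existing = 7·932 + 7·410 + 7·518 + 9·95 + 1·410 + 6·838 = 19313. Remainder 4961 / 16 ≈ 310.06.

y ≈ 310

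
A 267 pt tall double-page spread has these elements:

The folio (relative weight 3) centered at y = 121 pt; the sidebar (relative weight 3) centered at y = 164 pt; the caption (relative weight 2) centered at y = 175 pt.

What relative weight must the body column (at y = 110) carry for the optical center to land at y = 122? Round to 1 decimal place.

w ≈ 19.1

Known weights sum to 3 + 3 + 2 = 8; their moment is 3·121 + 3·164 + 2·175 = 1205.
Balance at y = 122 requires (1205 + w·110) / (8 + w) = 122.
Rearranging, w·(110 − 122) = 122·8 − 1205 = -229, so w ≈ -229/-12 = 19.08.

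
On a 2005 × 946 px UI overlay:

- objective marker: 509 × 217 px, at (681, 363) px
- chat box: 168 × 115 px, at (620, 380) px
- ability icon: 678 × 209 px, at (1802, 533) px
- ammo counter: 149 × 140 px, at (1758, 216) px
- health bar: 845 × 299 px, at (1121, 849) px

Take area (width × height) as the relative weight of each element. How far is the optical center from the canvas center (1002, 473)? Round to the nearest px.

Taking area as weight: objective marker 509·217 = 110453, chat box 168·115 = 19320, ability icon 678·209 = 141702, ammo counter 149·140 = 20860, health bar 845·299 = 252655. Sum 544990.
x: (110453·681 + 19320·620 + 141702·1802 + 20860·1758 + 252655·1121) / 544990 = 662442032 / 544990 ≈ 1215.51
y: (110453·363 + 19320·380 + 141702·533 + 20860·216 + 252655·849) / 544990 = 341973060 / 544990 ≈ 627.49
From (1002, 473): dx = 213.51, dy = 154.49, so the distance is √(dx²+dy²) ≈ 263.54.

≈ 264 px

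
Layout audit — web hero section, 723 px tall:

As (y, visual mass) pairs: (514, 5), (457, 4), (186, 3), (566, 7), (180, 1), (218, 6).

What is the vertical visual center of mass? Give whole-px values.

Weights sum to 5 + 4 + 3 + 7 + 1 + 6 = 26.
y: (5·514 + 4·457 + 3·186 + 7·566 + 1·180 + 6·218) / 26 = 10406 / 26 ≈ 400.23

y ≈ 400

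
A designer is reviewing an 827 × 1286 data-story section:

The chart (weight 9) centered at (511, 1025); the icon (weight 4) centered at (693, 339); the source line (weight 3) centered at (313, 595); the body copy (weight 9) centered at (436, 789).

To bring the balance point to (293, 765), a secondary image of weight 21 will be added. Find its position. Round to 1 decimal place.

With the secondary image, Σw becomes 9 + 4 + 3 + 9 + 21 = 46.
x: target moment 46×293 = 13478; current 9·511 + 4·693 + 3·313 + 9·436 = 12234; the secondary image supplies 1244, so x = 1244/21 ≈ 59.24.
y: target moment 46×765 = 35190; current 9·1025 + 4·339 + 3·595 + 9·789 = 19467; the secondary image supplies 15723, so y = 15723/21 ≈ 748.71.

(59.2, 748.7)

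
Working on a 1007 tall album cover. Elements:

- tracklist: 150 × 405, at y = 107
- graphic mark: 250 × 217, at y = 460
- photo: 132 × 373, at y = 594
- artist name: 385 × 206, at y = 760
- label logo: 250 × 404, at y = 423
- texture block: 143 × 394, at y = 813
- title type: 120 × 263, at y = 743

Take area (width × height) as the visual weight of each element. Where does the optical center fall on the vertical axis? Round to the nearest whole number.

Areas: tracklist 150·405 = 60750, graphic mark 250·217 = 54250, photo 132·373 = 49236, artist name 385·206 = 79310, label logo 250·404 = 101000, texture block 143·394 = 56342, title type 120·263 = 31560. Total weight = 432448.
y-moment: 60750·107 + 54250·460 + 49236·594 + 79310·760 + 101000·423 + 56342·813 + 31560·743 = 232955160; centroid 232955160/432448 ≈ 538.69.

y ≈ 539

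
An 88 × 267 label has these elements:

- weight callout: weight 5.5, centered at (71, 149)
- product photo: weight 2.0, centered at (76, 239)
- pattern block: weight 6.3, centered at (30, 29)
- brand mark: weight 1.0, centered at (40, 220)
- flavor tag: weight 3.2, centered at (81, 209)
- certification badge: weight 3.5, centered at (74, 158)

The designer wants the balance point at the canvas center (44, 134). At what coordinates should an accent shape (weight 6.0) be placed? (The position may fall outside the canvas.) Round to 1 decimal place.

(-13.3, 127.2)

After adding the accent shape, total weight = 5.5 + 2.0 + 6.3 + 1.0 + 3.2 + 3.5 + 6.0 = 27.5.
x: target moment 27.5×44 = 1210.0; current 5.5·71 + 2.0·76 + 6.3·30 + 1.0·40 + 3.2·81 + 3.5·74 = 1289.7; the accent shape supplies -79.7, so x = -79.7/6.0 ≈ -13.28.
y: target moment 27.5×134 = 3685.0; current 5.5·149 + 2.0·239 + 6.3·29 + 1.0·220 + 3.2·209 + 3.5·158 = 2922.0; the accent shape supplies 763.0, so y = 763.0/6.0 ≈ 127.17.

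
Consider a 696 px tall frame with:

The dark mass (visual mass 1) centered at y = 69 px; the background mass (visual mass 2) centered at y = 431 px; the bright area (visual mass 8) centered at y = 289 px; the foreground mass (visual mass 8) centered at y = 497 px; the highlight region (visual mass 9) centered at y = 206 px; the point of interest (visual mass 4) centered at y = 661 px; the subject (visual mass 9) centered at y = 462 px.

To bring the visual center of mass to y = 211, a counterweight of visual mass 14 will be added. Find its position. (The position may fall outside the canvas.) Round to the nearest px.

y ≈ -305

New total weight: (1 + 2 + 8 + 8 + 9 + 4 + 9) + 14 = 55.
Along y: (15875 + 14·y) / 55 = 211 (existing moment 1·69 + 2·431 + 8·289 + 8·497 + 9·206 + 4·661 + 9·462 = 15875) ⇒ y = (11605 − 15875) / 14 ≈ -305.00.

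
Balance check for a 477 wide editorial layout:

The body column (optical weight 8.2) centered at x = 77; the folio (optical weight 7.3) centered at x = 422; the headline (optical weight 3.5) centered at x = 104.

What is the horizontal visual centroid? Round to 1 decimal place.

Total weight = 8.2 + 7.3 + 3.5 = 19.0.
Σw·x = 8.2·77 + 7.3·422 + 3.5·104 = 4076.0, so x̄ = 4076.0/19.0 ≈ 214.53.

x ≈ 214.5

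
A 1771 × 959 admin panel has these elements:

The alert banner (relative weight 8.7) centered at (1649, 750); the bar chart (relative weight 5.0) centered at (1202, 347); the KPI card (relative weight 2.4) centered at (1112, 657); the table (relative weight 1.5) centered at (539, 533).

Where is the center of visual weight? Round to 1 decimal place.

Weights sum to 8.7 + 5.0 + 2.4 + 1.5 = 17.6.
x: (8.7·1649 + 5.0·1202 + 2.4·1112 + 1.5·539) / 17.6 = 23833.6 / 17.6 ≈ 1354.18
y: (8.7·750 + 5.0·347 + 2.4·657 + 1.5·533) / 17.6 = 10636.3 / 17.6 ≈ 604.34

(1354.2, 604.3)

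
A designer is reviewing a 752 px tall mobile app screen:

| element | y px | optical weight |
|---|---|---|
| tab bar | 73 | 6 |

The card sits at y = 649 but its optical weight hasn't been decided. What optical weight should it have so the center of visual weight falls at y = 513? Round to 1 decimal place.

w ≈ 19.4

The single fixed element contributes weight 6, moment 6·73 = 438.
Balance at y = 513 requires (438 + w·649) / (6 + w) = 513.
Solving: w = (513·6 − 438) / (649 − 513) = 2640 / 136 ≈ 19.41.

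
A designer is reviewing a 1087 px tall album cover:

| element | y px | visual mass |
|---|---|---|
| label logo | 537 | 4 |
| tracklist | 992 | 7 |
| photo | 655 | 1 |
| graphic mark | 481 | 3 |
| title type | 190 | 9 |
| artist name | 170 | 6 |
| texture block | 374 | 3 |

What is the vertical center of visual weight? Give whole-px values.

Total weight = 4 + 7 + 1 + 3 + 9 + 6 + 3 = 33.
Σw·y = 4·537 + 7·992 + 1·655 + 3·481 + 9·190 + 6·170 + 3·374 = 15042, so ȳ = 15042/33 ≈ 455.82.

y ≈ 456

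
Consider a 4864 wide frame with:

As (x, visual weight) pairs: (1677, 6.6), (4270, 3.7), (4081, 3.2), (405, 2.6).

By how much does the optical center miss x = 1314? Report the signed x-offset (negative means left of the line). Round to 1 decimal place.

≈ 1231.3

Weights sum to 6.6 + 3.7 + 3.2 + 2.6 = 16.1.
Σw·x = 6.6·1677 + 3.7·4270 + 3.2·4081 + 2.6·405 = 40979.4, so x̄ = 40979.4/16.1 ≈ 2545.30.
Difference: 2545.30 − 1314 ≈ 1231.30.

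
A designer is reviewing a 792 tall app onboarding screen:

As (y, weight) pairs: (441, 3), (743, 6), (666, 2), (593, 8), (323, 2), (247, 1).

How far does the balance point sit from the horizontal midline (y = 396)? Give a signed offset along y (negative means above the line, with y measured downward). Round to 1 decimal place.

≈ 183.5

Total weight = 3 + 6 + 2 + 8 + 2 + 1 = 22.
y: moment 12750 / weight 22 ≈ 579.55
Difference: 579.55 − 396 ≈ 183.55.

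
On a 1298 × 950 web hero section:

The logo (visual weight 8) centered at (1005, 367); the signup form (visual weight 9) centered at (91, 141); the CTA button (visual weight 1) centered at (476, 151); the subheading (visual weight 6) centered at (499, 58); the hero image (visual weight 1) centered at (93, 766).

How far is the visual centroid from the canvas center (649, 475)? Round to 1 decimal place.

Weights sum to 8 + 9 + 1 + 6 + 1 = 25.
x-moment: 8·1005 + 9·91 + 1·476 + 6·499 + 1·93 = 12422; centroid 12422/25 ≈ 496.88.
y-moment: 8·367 + 9·141 + 1·151 + 6·58 + 1·766 = 5470; centroid 5470/25 ≈ 218.80.
From (649, 475): dx = -152.12, dy = -256.20, so the distance is √(dx²+dy²) ≈ 297.96.

≈ 298.0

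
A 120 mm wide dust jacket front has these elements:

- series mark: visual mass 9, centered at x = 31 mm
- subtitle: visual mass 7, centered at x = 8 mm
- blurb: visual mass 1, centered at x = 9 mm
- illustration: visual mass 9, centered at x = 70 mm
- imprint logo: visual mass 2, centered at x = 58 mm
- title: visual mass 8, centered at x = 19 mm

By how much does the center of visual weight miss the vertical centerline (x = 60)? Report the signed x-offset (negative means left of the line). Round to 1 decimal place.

Weights sum to 9 + 7 + 1 + 9 + 2 + 8 = 36.
x-moment: 9·31 + 7·8 + 1·9 + 9·70 + 2·58 + 8·19 = 1242; centroid 1242/36 ≈ 34.50.
Against x = 60, that's 34.50 − 60 = -25.50.

≈ -25.5 mm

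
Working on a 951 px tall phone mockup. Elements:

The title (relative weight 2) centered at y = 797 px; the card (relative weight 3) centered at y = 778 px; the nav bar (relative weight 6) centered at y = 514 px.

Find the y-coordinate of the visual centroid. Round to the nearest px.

y ≈ 637

Total weight = 2 + 3 + 6 = 11.
y-moment: 2·797 + 3·778 + 6·514 = 7012; centroid 7012/11 ≈ 637.45.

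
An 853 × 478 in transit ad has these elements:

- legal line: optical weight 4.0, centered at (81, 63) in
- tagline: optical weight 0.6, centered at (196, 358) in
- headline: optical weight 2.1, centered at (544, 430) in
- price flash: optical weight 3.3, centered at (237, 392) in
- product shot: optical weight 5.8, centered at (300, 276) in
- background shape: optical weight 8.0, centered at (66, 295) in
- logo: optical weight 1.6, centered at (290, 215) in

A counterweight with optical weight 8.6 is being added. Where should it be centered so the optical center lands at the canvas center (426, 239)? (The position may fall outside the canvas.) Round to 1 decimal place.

With the counterweight, Σw becomes 4.0 + 0.6 + 2.1 + 3.3 + 5.8 + 8.0 + 1.6 + 8.6 = 34.0.
x: need Σw·x = 34.0·426 = 14484.0. Existing = 4.0·81 + 0.6·196 + 2.1·544 + 3.3·237 + 5.8·300 + 8.0·66 + 1.6·290 = 5098.1. Remainder 9385.9 / 8.6 ≈ 1091.38.
y: need Σw·y = 34.0·239 = 8126.0. Existing = 4.0·63 + 0.6·358 + 2.1·430 + 3.3·392 + 5.8·276 + 8.0·295 + 1.6·215 = 6968.2. Remainder 1157.8 / 8.6 ≈ 134.63.

(1091.4, 134.6)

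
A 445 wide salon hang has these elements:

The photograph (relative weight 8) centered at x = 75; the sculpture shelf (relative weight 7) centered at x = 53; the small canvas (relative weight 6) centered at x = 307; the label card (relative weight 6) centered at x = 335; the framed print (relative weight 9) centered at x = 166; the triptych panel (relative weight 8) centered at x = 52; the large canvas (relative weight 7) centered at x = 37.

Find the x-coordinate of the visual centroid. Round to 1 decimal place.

x ≈ 137.1

Total weight = 8 + 7 + 6 + 6 + 9 + 8 + 7 = 51.
Σw·x = 6992; x̄ = 6992/51 ≈ 137.10.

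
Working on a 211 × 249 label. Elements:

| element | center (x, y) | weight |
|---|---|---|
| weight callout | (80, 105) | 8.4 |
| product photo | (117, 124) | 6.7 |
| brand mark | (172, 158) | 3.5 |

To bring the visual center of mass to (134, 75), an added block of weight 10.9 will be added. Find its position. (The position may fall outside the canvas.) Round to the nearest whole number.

(174, -5)

With the added block, Σw becomes 8.4 + 6.7 + 3.5 + 10.9 = 29.5.
Along x: (2057.9 + 10.9·x) / 29.5 = 134 (existing moment 8.4·80 + 6.7·117 + 3.5·172 = 2057.9) ⇒ x = (3953.0 − 2057.9) / 10.9 ≈ 173.86.
Along y: (2265.8 + 10.9·y) / 29.5 = 75 (existing moment 8.4·105 + 6.7·124 + 3.5·158 = 2265.8) ⇒ y = (2212.5 − 2265.8) / 10.9 ≈ -4.89.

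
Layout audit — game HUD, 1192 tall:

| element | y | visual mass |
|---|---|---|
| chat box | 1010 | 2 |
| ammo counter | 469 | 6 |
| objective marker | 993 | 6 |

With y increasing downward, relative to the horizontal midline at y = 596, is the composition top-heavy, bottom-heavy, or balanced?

Σw = 2 + 6 + 6 = 14.
Σw·y = 2·1010 + 6·469 + 6·993 = 10792, so ȳ = 10792/14 ≈ 770.86.
Since 770.9 is below (larger y than) 596, the composition reads bottom-heavy.

bottom-heavy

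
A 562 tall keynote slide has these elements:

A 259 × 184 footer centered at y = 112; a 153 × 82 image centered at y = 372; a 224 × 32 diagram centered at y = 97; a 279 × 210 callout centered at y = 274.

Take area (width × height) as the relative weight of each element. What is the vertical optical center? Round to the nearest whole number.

Areas → weights: footer 259·184 = 47656, image 153·82 = 12546, diagram 224·32 = 7168, callout 279·210 = 58590; Σw = 125960.
y-moment: 47656·112 + 12546·372 + 7168·97 + 58590·274 = 26753540; centroid 26753540/125960 ≈ 212.40.

y ≈ 212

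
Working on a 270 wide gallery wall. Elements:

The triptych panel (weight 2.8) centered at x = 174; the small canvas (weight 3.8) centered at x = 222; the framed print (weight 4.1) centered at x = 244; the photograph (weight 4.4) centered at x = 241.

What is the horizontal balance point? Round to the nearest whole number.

Σw = 2.8 + 3.8 + 4.1 + 4.4 = 15.1.
Σw·x = 2.8·174 + 3.8·222 + 4.1·244 + 4.4·241 = 3391.6, so x̄ = 3391.6/15.1 ≈ 224.61.

x ≈ 225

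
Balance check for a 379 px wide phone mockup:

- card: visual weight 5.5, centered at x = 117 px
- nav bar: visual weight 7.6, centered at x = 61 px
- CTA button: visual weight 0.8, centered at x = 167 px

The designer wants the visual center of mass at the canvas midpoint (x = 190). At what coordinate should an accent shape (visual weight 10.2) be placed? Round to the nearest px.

x ≈ 327

After adding the accent shape, total weight = 5.5 + 7.6 + 0.8 + 10.2 = 24.1.
Along x: (1240.7 + 10.2·x) / 24.1 = 190 (existing moment 5.5·117 + 7.6·61 + 0.8·167 = 1240.7) ⇒ x = (4579.0 − 1240.7) / 10.2 ≈ 327.28.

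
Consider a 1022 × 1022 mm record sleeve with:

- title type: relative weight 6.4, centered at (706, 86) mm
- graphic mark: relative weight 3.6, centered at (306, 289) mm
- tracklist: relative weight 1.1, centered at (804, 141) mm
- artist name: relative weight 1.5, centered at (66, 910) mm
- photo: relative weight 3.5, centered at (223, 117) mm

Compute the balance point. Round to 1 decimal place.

(458.6, 218.7)

Total weight = 6.4 + 3.6 + 1.1 + 1.5 + 3.5 = 16.1.
Σw·x = 6.4·706 + 3.6·306 + 1.1·804 + 1.5·66 + 3.5·223 = 7383.9, so x̄ = 7383.9/16.1 ≈ 458.63.
Σw·y = 6.4·86 + 3.6·289 + 1.1·141 + 1.5·910 + 3.5·117 = 3520.4, so ȳ = 3520.4/16.1 ≈ 218.66.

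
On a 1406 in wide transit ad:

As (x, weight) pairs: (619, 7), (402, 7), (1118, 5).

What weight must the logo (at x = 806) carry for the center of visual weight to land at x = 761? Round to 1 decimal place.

Fixed elements: Σw = 7 + 7 + 5 = 19, Σw·x = 7·619 + 7·402 + 5·1118 = 12737.
For the centroid to hit 761: (12737 + w·806) / (19 + w) = 761.
Solving: w = (761·19 − 12737) / (806 − 761) = 1722 / 45 ≈ 38.27.

w ≈ 38.3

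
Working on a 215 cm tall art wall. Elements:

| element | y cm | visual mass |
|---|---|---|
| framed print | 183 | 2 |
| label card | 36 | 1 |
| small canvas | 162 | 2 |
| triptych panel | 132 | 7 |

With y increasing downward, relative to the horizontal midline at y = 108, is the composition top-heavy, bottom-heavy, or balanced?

Σw = 2 + 1 + 2 + 7 = 12.
y-moment: 2·183 + 1·36 + 2·162 + 7·132 = 1650; centroid 1650/12 ≈ 137.50.
Since 137.5 is below (larger y than) 108, the composition reads bottom-heavy.

bottom-heavy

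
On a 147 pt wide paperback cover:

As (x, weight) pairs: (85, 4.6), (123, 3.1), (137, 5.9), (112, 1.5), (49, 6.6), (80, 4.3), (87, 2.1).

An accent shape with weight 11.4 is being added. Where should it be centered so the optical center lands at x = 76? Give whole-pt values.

With the accent shape, Σw becomes 4.6 + 3.1 + 5.9 + 1.5 + 6.6 + 4.3 + 2.1 + 11.4 = 39.5.
Along x: (2598.7 + 11.4·x) / 39.5 = 76 (existing moment 4.6·85 + 3.1·123 + 5.9·137 + 1.5·112 + 6.6·49 + 4.3·80 + 2.1·87 = 2598.7) ⇒ x = (3002.0 − 2598.7) / 11.4 ≈ 35.38.

x ≈ 35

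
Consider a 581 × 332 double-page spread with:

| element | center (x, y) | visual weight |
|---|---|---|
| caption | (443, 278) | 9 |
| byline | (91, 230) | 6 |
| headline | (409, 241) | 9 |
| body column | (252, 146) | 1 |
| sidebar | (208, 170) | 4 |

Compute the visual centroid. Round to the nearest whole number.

Weights sum to 9 + 6 + 9 + 1 + 4 = 29.
x-moment: 9·443 + 6·91 + 9·409 + 1·252 + 4·208 = 9298; centroid 9298/29 ≈ 320.62.
y-moment: 9·278 + 6·230 + 9·241 + 1·146 + 4·170 = 6877; centroid 6877/29 ≈ 237.14.

(321, 237)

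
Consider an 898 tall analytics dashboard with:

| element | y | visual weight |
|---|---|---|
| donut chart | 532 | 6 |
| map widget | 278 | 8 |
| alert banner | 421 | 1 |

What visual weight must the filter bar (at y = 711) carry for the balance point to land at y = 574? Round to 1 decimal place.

w ≈ 20.2

Existing Σw = 15 (6 + 8 + 1); existing moment 6·532 + 8·278 + 1·421 = 5837.
Set Σw·y/Σw = 574: (5837 + 711w) = 574·(15 + w).
Solving: w = (574·15 − 5837) / (711 − 574) = 2773 / 137 ≈ 20.24.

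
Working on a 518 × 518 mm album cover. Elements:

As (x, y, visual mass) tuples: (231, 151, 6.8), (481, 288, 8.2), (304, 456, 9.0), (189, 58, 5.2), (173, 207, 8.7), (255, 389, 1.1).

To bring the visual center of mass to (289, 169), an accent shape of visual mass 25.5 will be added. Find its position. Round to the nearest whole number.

After adding the accent shape, total weight = 6.8 + 8.2 + 9.0 + 5.2 + 8.7 + 1.1 + 25.5 = 64.5.
x: need Σw·x = 64.5·289 = 18640.5. Existing = 6.8·231 + 8.2·481 + 9.0·304 + 5.2·189 + 8.7·173 + 1.1·255 = 11019.4. Remainder 7621.1 / 25.5 ≈ 298.87.
y: need Σw·y = 64.5·169 = 10900.5. Existing = 6.8·151 + 8.2·288 + 9.0·456 + 5.2·58 + 8.7·207 + 1.1·389 = 10022.8. Remainder 877.7 / 25.5 ≈ 34.42.

(299, 34)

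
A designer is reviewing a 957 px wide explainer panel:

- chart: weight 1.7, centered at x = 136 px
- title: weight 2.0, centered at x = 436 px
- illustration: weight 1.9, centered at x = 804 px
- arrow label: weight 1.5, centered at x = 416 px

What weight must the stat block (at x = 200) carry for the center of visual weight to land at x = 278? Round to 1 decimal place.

Known weights sum to 1.7 + 2.0 + 1.9 + 1.5 = 7.1; their moment is 1.7·136 + 2.0·436 + 1.9·804 + 1.5·416 = 3254.8.
Set Σw·x/Σw = 278: (3254.8 + 200w) = 278·(7.1 + w).
So w = (278·7.1 − 3254.8)/(200 − 278) = -1281.0/-78 ≈ 16.42.

w ≈ 16.4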